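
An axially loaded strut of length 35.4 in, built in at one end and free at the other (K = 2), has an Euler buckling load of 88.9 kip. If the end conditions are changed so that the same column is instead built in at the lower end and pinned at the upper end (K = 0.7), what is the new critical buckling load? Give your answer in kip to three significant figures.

P_cr ∝ 1/K², so P_cr,new = P_cr,old × (K_old/K_new)² = 88.9 × (2/0.7)²
= 88.9 × 8.163 = 726 kip

P_cr ≈ 726 kip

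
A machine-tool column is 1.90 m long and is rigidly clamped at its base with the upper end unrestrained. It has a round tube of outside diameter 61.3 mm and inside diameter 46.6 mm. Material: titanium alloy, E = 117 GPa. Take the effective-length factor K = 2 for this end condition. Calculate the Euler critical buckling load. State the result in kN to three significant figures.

d_o = 61.3 mm, d_i = 46.6 mm
I = π(d_o⁴ − d_i⁴)/64 = π(61.3⁴ − 46.60⁴)/64 = 4.616×10^5 mm⁴
I = 4.616×10^5 mm⁴ = 4.616×10^-7 m⁴
Effective length L_e = K·L = 2 × 1.90 = 3.800 m
P_cr = π²EI / L_e² = π² × 117×10⁹ × 4.616×10^-7 / 3.800² = 3.692×10^4 N

P_cr ≈ 36.9 kN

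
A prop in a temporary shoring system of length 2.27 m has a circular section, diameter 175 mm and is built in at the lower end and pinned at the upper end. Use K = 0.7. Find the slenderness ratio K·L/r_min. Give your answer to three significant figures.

For a solid circle r = d/4 = 175/4 = 43.75 mm
L_e = K·L = 0.7 × 2.27 m = 1.589 m = 1589.0 mm
λ = L_e / r_min = 1589.0 / 43.75 = 36.3

λ ≈ 36.3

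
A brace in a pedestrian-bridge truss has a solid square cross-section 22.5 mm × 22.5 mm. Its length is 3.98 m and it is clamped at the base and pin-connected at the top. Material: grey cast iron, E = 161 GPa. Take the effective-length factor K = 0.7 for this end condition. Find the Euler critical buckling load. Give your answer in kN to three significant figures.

I = a⁴/12 = 22.5⁴/12 = 2.136×10^4 mm⁴
I = 2.136×10^4 mm⁴ = 2.136×10^-8 m⁴
Effective length L_e = K·L = 0.7 × 3.98 = 2.786 m
P_cr = π²EI / L_e² = π² × 161×10⁹ × 2.136×10^-8 / 2.786² = 4.372×10^3 N

P_cr ≈ 4.37 kN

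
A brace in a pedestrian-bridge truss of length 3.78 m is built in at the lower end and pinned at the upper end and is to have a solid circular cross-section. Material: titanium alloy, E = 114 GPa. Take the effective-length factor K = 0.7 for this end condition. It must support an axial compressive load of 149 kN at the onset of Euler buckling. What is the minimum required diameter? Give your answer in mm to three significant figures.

d ≈ 65.9 mm

L_e = K·L = 0.7 × 3.78 = 2.646 m
Required I = P_cr·L_e²/(π²E) = 1.490×10^5 × 2.646² / (π² × 1.14×10^11) = 9.272×10^-7 m⁴
I_req = 9.272×10^5 mm⁴
Solid circle: I = πd⁴/64  ⇒  d = (64I/π)^(1/4) = (64×9.272×10^5/π)^(1/4) = 65.9 mm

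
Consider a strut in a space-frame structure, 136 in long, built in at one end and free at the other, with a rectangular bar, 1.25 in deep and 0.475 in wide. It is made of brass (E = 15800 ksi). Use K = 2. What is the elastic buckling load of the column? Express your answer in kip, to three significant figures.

Buckling occurs about the weak axis: I_min = h·b³/12 with b = 0.475 in (the shorter side).
I_min = 1.25×0.475³/12 = 1.116×10^-2 in⁴
Effective length L_e = K·L = 2 × 136 = 272.0 in
P_cr = π²EI / L_e² = π² × 15800×10³ × 1.116×10^-2 / 272.0² = 23.53 lb

P_cr ≈ 0.0235 kip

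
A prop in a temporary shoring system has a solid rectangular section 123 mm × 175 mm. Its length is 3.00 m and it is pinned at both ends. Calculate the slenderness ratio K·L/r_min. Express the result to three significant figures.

For a rectangle r_min = b/√12 = 123/√12 = 35.51 mm
L_e = K·L = 1 × 3.00 m = 3.000 m = 3000.0 mm
λ = L_e / r_min = 3000.0 / 35.51 = 84.5

λ ≈ 84.5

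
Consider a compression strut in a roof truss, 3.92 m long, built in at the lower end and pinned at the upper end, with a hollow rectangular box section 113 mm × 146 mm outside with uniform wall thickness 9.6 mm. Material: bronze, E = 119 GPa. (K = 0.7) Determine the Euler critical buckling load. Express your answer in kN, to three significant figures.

P_cr ≈ 1380 kN

Inner dimensions: h_i = 146 − 2×9.6 = 126.8 mm, b_i = 113 − 2×9.6 = 93.80 mm
Weak-axis I_min = (h_o·b_o³ − h_i·b_i³)/12 with b_o = 113, b_i = 93.80 mm (shorter outer/inner sides).
I_min = (146×113³ − 126.8×93.80³)/12 = 8.835×10^6 mm⁴
I = 8.835×10^6 mm⁴ = 8.835×10^-6 m⁴
Effective length L_e = K·L = 0.7 × 3.92 = 2.744 m
P_cr = π²EI / L_e² = π² × 119×10⁹ × 8.835×10^-6 / 2.744² = 1.378×10^6 N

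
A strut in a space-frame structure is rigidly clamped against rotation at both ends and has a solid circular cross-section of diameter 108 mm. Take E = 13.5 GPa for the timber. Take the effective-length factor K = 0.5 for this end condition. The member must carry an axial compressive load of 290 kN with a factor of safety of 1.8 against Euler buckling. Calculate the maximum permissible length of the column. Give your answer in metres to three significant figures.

L_max ≈ 2.61 m

I = πd⁴/64 = π×108⁴/64 = 6.678×10^6 mm⁴
I = 6.678×10^-6 m⁴
Required critical load P_cr = n·P = 1.8 × 290 = 522.0 kN = 5.220×10^5 N
From P_cr = π²EI/(K·L)²:  L = (1/K)·√(π²EI/P_cr) = (1/0.5)·√(π²×1.35×10^10×6.678×10^-6/5.220×10^5)
L = 2.61 m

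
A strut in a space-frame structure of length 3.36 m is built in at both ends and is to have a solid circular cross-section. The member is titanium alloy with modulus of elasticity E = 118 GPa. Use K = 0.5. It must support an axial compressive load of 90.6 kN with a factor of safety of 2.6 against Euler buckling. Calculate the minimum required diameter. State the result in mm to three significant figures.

Required P_cr = n·P = 2.6 × 90.6 = 235.6 kN
L_e = K·L = 0.5 × 3.36 = 1.680 m
Required I = P_cr·L_e²/(π²E) = 2.356×10^5 × 1.680² / (π² × 1.18×10^11) = 5.709×10^-7 m⁴
I_req = 5.709×10^5 mm⁴
Solid circle: I = πd⁴/64  ⇒  d = (64I/π)^(1/4) = (64×5.709×10^5/π)^(1/4) = 58.4 mm

d ≈ 58.4 mm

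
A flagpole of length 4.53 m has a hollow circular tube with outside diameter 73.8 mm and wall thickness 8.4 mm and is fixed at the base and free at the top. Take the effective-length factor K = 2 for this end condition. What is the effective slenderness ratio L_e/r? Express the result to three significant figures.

Inner diameter d_i = 73.8 − 2×8.4 = 57.00 mm
I = π(d_o⁴ − d_i⁴)/64 = π(73.8⁴ − 57.00⁴)/64 = 9.379×10^5 mm⁴
A = 1.726×10^3 mm²;  r_min = √(I/A) = √(9.379×10^5/1.726×10^3) = 23.31 mm
L_e = K·L = 2 × 4.53 m = 9.060 m = 9060.0 mm
λ = L_e / r_min = 9060.0 / 23.31 = 389

λ ≈ 389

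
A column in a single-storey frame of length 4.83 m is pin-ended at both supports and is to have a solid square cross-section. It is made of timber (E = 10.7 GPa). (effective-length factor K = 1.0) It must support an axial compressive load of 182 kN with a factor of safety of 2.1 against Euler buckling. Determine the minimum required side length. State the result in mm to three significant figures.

a ≈ 178 mm

Required P_cr = n·P = 2.1 × 182 = 382.2 kN
L_e = K·L = 1 × 4.83 = 4.830 m
Required I = P_cr·L_e²/(π²E) = 3.822×10^5 × 4.830² / (π² × 1.07×10^10) = 8.443×10^-5 m⁴
I_req = 8.443×10^7 mm⁴
Solid square: I = a⁴/12  ⇒  a = (12I)^(1/4) = (12×8.443×10^7)^(1/4) = 178 mm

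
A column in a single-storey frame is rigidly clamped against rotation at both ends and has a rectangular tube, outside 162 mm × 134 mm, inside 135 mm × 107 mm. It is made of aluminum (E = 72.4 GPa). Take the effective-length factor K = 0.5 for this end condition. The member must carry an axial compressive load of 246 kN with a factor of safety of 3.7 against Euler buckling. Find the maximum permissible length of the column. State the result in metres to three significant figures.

Weak-axis I_min = (h_o·b_o³ − h_i·b_i³)/12 with b_o = 134, b_i = 107.0 mm (shorter outer/inner sides).
I_min = (162×134³ − 135.0×107.0³)/12 = 1.870×10^7 mm⁴
I = 1.870×10^-5 m⁴
Required critical load P_cr = n·P = 3.7 × 246 = 910.2 kN = 9.102×10^5 N
From P_cr = π²EI/(K·L)²:  L = (1/K)·√(π²EI/P_cr) = (1/0.5)·√(π²×7.24×10^10×1.870×10^-5/9.102×10^5)
L = 7.66 m

L_max ≈ 7.66 m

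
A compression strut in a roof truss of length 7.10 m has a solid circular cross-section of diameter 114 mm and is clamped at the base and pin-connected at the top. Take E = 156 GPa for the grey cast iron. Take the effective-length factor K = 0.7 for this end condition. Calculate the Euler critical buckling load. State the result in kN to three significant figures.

P_cr ≈ 517 kN

I = πd⁴/64 = π×114⁴/64 = 8.291×10^6 mm⁴
I = 8.291×10^6 mm⁴ = 8.291×10^-6 m⁴
Effective length L_e = K·L = 0.7 × 7.10 = 4.970 m
P_cr = π²EI / L_e² = π² × 156×10⁹ × 8.291×10^-6 / 4.970² = 5.168×10^5 N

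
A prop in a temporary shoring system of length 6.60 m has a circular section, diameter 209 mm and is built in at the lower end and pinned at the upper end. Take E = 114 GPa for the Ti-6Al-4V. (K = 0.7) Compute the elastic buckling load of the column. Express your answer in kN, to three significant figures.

P_cr ≈ 4940 kN

I = πd⁴/64 = π×209⁴/64 = 9.366×10^7 mm⁴
I = 9.366×10^7 mm⁴ = 9.366×10^-5 m⁴
Effective length L_e = K·L = 0.7 × 6.60 = 4.620 m
P_cr = π²EI / L_e² = π² × 114×10⁹ × 9.366×10^-5 / 4.620² = 4.937×10^6 N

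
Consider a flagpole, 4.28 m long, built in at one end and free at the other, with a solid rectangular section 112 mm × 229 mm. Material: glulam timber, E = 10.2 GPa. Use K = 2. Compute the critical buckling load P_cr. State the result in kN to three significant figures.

Buckling occurs about the weak axis: I_min = h·b³/12 with b = 112 mm (the shorter side).
I_min = 229×112³/12 = 2.681×10^7 mm⁴
I = 2.681×10^7 mm⁴ = 2.681×10^-5 m⁴
Effective length L_e = K·L = 2 × 4.28 = 8.560 m
P_cr = π²EI / L_e² = π² × 10.2×10⁹ × 2.681×10^-5 / 8.560² = 3.684×10^4 N

P_cr ≈ 36.8 kN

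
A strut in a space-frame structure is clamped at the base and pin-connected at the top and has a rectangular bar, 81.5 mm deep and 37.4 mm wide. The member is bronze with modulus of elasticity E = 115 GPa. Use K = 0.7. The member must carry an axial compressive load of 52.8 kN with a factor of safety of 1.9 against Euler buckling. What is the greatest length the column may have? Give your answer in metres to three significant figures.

L_max ≈ 2.86 m

Buckling occurs about the weak axis: I_min = h·b³/12 with b = 37.4 mm (the shorter side).
I_min = 81.5×37.4³/12 = 3.553×10^5 mm⁴
I = 3.553×10^-7 m⁴
Required critical load P_cr = n·P = 1.9 × 52.8 = 100.3 kN = 1.003×10^5 N
From P_cr = π²EI/(K·L)²:  L = (1/K)·√(π²EI/P_cr) = (1/0.7)·√(π²×1.15×10^11×3.553×10^-7/1.003×10^5)
L = 2.86 m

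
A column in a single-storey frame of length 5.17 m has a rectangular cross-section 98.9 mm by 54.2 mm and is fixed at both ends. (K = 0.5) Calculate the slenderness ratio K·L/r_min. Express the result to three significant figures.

For a rectangle r_min = b/√12 = 54.2/√12 = 15.65 mm
L_e = K·L = 0.5 × 5.17 m = 2.585 m = 2585.0 mm
λ = L_e / r_min = 2585.0 / 15.65 = 165

λ ≈ 165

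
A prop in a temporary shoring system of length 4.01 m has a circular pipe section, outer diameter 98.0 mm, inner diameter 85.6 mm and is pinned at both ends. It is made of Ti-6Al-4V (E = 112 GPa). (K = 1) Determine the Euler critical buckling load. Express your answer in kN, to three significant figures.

P_cr ≈ 130 kN

d_o = 98.0 mm, d_i = 85.6 mm
I = π(d_o⁴ − d_i⁴)/64 = π(98.0⁴ − 85.60⁴)/64 = 1.892×10^6 mm⁴
I = 1.892×10^6 mm⁴ = 1.892×10^-6 m⁴
Effective length L_e = K·L = 1 × 4.01 = 4.010 m
P_cr = π²EI / L_e² = π² × 112×10⁹ × 1.892×10^-6 / 4.010² = 1.301×10^5 N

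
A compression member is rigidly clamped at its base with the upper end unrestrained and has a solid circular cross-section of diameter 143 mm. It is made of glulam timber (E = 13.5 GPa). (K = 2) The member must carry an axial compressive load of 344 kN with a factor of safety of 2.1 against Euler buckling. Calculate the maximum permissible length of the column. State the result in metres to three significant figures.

L_max ≈ 0.973 m

I = πd⁴/64 = π×143⁴/64 = 2.053×10^7 mm⁴
I = 2.053×10^-5 m⁴
Required critical load P_cr = n·P = 2.1 × 344 = 722.4 kN = 7.224×10^5 N
From P_cr = π²EI/(K·L)²:  L = (1/K)·√(π²EI/P_cr) = (1/2)·√(π²×1.35×10^10×2.053×10^-5/7.224×10^5)
L = 0.973 m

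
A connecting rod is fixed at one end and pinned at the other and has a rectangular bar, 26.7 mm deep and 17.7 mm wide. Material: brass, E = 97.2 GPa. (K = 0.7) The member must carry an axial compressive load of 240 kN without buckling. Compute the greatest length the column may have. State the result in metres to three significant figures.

Buckling occurs about the weak axis: I_min = h·b³/12 with b = 17.7 mm (the shorter side).
I_min = 26.7×17.7³/12 = 1.234×10^4 mm⁴
I = 1.234×10^-8 m⁴
At the buckling limit P_cr = P = 2.400×10^5 N
From P_cr = π²EI/(K·L)²:  L = (1/K)·√(π²EI/P_cr) = (1/0.7)·√(π²×9.72×10^10×1.234×10^-8/2.400×10^5)
L = 0.317 m

L_max ≈ 0.317 m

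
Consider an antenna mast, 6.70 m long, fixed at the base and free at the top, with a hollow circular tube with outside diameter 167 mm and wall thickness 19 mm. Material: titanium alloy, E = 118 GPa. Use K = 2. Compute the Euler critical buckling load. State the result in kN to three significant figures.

Inner diameter d_i = 167 − 2×19 = 129.0 mm
I = π(d_o⁴ − d_i⁴)/64 = π(167⁴ − 129.0⁴)/64 = 2.459×10^7 mm⁴
I = 2.459×10^7 mm⁴ = 2.459×10^-5 m⁴
Effective length L_e = K·L = 2 × 6.70 = 13.40 m
P_cr = π²EI / L_e² = π² × 118×10⁹ × 2.459×10^-5 / 13.40² = 1.595×10^5 N

P_cr ≈ 159 kN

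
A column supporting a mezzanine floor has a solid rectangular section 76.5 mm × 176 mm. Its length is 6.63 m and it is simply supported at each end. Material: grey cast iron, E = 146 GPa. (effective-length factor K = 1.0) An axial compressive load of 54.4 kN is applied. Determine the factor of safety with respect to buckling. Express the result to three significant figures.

Buckling occurs about the weak axis: I_min = h·b³/12 with b = 76.5 mm (the shorter side).
I_min = 176×76.5³/12 = 6.566×10^6 mm⁴
I = 6.566×10^6 mm⁴ = 6.566×10^-6 m⁴
Effective length L_e = K·L = 1 × 6.63 = 6.630 m
P_cr = π²EI / L_e² = π² × 146×10⁹ × 6.566×10^-6 / 6.630² = 2.152×10^5 N
Factor of safety n = P_cr / P = 215.25 / 54.4 = 3.96

n ≈ 3.96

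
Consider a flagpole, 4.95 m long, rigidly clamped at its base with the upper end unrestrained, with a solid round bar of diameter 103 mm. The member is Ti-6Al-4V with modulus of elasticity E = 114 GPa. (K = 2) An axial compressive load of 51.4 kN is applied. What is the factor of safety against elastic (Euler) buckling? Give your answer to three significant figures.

I = πd⁴/64 = π×103⁴/64 = 5.525×10^6 mm⁴
I = 5.525×10^6 mm⁴ = 5.525×10^-6 m⁴
Effective length L_e = K·L = 2 × 4.95 = 9.900 m
P_cr = π²EI / L_e² = π² × 114×10⁹ × 5.525×10^-6 / 9.900² = 6.342×10^4 N
Factor of safety n = P_cr / P = 63.424 / 51.4 = 1.23

n ≈ 1.23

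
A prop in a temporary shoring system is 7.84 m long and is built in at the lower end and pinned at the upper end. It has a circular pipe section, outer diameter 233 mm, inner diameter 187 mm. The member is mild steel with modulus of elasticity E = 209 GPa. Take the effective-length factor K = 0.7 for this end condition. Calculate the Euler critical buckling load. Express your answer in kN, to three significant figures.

d_o = 233 mm, d_i = 187 mm
I = π(d_o⁴ − d_i⁴)/64 = π(233⁴ − 187.0⁴)/64 = 8.465×10^7 mm⁴
I = 8.465×10^7 mm⁴ = 8.465×10^-5 m⁴
Effective length L_e = K·L = 0.7 × 7.84 = 5.488 m
P_cr = π²EI / L_e² = π² × 209×10⁹ × 8.465×10^-5 / 5.488² = 5.798×10^6 N

P_cr ≈ 5800 kN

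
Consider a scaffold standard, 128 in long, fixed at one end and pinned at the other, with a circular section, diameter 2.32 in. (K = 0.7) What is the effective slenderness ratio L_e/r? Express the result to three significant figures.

λ ≈ 154

I = πd⁴/64 = π×2.32⁴/64 = 1.422 in⁴
A = 4.227 in²;  r_min = √(I/A) = √(1.422/4.227) = 0.5800 in
L_e = K·L = 0.7 × 128 = 89.60 in
λ = L_e / r_min = 89.600 / 0.5800 = 154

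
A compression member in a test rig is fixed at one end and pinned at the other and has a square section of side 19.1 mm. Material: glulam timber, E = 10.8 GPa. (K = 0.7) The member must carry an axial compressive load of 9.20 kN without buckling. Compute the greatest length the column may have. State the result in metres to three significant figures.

L_max ≈ 0.512 m

I = a⁴/12 = 19.1⁴/12 = 1.109×10^4 mm⁴
I = 1.109×10^-8 m⁴
At the buckling limit P_cr = P = 9.200×10^3 N
From P_cr = π²EI/(K·L)²:  L = (1/K)·√(π²EI/P_cr) = (1/0.7)·√(π²×1.08×10^10×1.109×10^-8/9.200×10^3)
L = 0.512 m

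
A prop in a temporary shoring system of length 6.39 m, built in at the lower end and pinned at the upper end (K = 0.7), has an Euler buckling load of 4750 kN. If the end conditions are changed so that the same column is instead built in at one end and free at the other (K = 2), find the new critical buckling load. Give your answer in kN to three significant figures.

P_cr ∝ 1/K², so P_cr,new = P_cr,old × (K_old/K_new)² = 4750 × (0.7/2)²
= 4750 × 0.1225 = 582 kN

P_cr ≈ 582 kN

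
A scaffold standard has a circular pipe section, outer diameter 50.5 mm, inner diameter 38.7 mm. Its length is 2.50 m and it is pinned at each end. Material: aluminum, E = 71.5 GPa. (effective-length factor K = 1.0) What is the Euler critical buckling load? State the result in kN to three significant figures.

d_o = 50.5 mm, d_i = 38.7 mm
I = π(d_o⁴ − d_i⁴)/64 = π(50.5⁴ − 38.70⁴)/64 = 2.091×10^5 mm⁴
I = 2.091×10^5 mm⁴ = 2.091×10^-7 m⁴
Effective length L_e = K·L = 1 × 2.50 = 2.500 m
P_cr = π²EI / L_e² = π² × 71.5×10⁹ × 2.091×10^-7 / 2.500² = 2.361×10^4 N

P_cr ≈ 23.6 kN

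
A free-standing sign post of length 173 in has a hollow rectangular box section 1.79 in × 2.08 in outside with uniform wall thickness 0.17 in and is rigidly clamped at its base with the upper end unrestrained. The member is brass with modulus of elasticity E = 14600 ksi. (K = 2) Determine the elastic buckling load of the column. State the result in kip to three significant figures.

Inner dimensions: h_i = 2.08 − 2×0.17 = 1.740 in, b_i = 1.79 − 2×0.17 = 1.450 in
Weak-axis I_min = (h_o·b_o³ − h_i·b_i³)/12 with b_o = 1.79, b_i = 1.450 in (shorter outer/inner sides).
I_min = (2.08×1.79³ − 1.740×1.450³)/12 = 0.5521 in⁴
Effective length L_e = K·L = 2 × 173 = 346.0 in
P_cr = π²EI / L_e² = π² × 14600×10³ × 0.5521 / 346.0² = 664.5 lb

P_cr ≈ 0.665 kip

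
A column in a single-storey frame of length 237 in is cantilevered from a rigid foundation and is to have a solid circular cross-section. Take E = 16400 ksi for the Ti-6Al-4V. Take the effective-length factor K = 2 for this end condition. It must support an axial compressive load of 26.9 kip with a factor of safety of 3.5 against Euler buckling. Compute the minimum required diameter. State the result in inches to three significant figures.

d ≈ 7.18 in

Required P_cr = n·P = 3.5 × 26.9 = 94.15 kip
L_e = K·L = 2 × 237 = 474.0 in
Required I = P_cr·L_e²/(π²E) = 9.415×10^4 × 474.0² / (π² × 1.64×10^7) = 130.7 in⁴
Solid circle: I = πd⁴/64  ⇒  d = (64I/π)^(1/4) = (64×130.7/π)^(1/4) = 7.18 in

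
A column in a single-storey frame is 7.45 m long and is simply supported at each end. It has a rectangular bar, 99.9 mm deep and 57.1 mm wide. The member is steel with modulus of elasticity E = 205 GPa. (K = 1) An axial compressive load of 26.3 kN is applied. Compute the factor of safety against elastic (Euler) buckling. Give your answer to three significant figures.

n ≈ 2.15

Buckling occurs about the weak axis: I_min = h·b³/12 with b = 57.1 mm (the shorter side).
I_min = 99.9×57.1³/12 = 1.550×10^6 mm⁴
I = 1.550×10^6 mm⁴ = 1.550×10^-6 m⁴
Effective length L_e = K·L = 1 × 7.45 = 7.450 m
P_cr = π²EI / L_e² = π² × 205×10⁹ × 1.550×10^-6 / 7.450² = 5.650×10^4 N
Factor of safety n = P_cr / P = 56.498 / 26.3 = 2.15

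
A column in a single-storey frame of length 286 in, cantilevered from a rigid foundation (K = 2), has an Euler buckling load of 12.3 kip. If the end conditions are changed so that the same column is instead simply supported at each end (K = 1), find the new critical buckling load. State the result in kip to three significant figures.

P_cr ∝ 1/K², so P_cr,new = P_cr,old × (K_old/K_new)² = 12.3 × (2/1)²
= 12.3 × 4.000 = 49.2 kip

P_cr ≈ 49.2 kip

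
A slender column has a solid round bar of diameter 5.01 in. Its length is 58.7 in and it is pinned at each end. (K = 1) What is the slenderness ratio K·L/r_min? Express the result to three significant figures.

λ ≈ 46.9

For a solid circle r = d/4 = 5.01/4 = 1.252 in
L_e = K·L = 1 × 58.7 = 58.70 in
λ = L_e / r_min = 58.700 / 1.252 = 46.9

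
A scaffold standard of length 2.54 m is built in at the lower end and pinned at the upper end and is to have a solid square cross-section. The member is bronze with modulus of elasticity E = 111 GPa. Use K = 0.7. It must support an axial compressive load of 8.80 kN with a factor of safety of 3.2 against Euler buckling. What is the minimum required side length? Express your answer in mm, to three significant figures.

a ≈ 31.4 mm

Required P_cr = n·P = 3.2 × 8.80 = 28.16 kN
L_e = K·L = 0.7 × 2.54 = 1.778 m
Required I = P_cr·L_e²/(π²E) = 2.816×10^4 × 1.778² / (π² × 1.11×10^11) = 8.126×10^-8 m⁴
I_req = 8.126×10^4 mm⁴
Solid square: I = a⁴/12  ⇒  a = (12I)^(1/4) = (12×8.126×10^4)^(1/4) = 31.4 mm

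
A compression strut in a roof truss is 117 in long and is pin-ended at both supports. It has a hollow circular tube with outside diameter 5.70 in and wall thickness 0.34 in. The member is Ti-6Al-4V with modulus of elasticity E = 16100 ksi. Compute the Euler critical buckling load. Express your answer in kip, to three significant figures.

Inner diameter d_i = 5.70 − 2×0.34 = 5.020 in
I = π(d_o⁴ − d_i⁴)/64 = π(5.70⁴ − 5.020⁴)/64 = 20.64 in⁴
Effective length L_e = K·L = 1 × 117 = 117.0 in
P_cr = π²EI / L_e² = π² × 16100×10³ × 20.64 / 117.0² = 2.396×10^5 lb

P_cr ≈ 240 kip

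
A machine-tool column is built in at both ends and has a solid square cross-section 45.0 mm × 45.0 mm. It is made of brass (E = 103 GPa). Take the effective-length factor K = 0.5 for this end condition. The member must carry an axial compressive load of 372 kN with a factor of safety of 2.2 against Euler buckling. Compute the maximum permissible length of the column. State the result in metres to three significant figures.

L_max ≈ 1.30 m

I = a⁴/12 = 45.0⁴/12 = 3.417×10^5 mm⁴
I = 3.417×10^-7 m⁴
Required critical load P_cr = n·P = 2.2 × 372 = 818.4 kN = 8.184×10^5 N
From P_cr = π²EI/(K·L)²:  L = (1/K)·√(π²EI/P_cr) = (1/0.5)·√(π²×1.03×10^11×3.417×10^-7/8.184×10^5)
L = 1.30 m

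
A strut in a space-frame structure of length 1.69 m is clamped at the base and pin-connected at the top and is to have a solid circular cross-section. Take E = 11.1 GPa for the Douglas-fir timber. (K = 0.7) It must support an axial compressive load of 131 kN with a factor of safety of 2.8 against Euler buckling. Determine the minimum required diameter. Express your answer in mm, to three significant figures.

Required P_cr = n·P = 2.8 × 131 = 366.8 kN
L_e = K·L = 0.7 × 1.69 = 1.183 m
Required I = P_cr·L_e²/(π²E) = 3.668×10^5 × 1.183² / (π² × 1.11×10^10) = 4.686×10^-6 m⁴
I_req = 4.686×10^6 mm⁴
Solid circle: I = πd⁴/64  ⇒  d = (64I/π)^(1/4) = (64×4.686×10^6/π)^(1/4) = 98.8 mm

d ≈ 98.8 mm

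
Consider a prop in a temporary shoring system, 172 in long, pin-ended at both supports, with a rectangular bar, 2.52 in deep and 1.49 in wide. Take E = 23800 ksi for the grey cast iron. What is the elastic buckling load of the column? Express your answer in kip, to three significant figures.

P_cr ≈ 5.52 kip

Buckling occurs about the weak axis: I_min = h·b³/12 with b = 1.49 in (the shorter side).
I_min = 2.52×1.49³/12 = 0.6947 in⁴
Effective length L_e = K·L = 1 × 172 = 172.0 in
P_cr = π²EI / L_e² = π² × 23800×10³ × 0.6947 / 172.0² = 5.516×10^3 lb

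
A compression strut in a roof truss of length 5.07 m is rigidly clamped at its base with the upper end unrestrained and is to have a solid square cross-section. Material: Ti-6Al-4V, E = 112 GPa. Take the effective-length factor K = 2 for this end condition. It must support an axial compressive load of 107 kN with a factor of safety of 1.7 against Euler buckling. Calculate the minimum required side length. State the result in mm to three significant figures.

Required P_cr = n·P = 1.7 × 107 = 181.9 kN
L_e = K·L = 2 × 5.07 = 10.14 m
Required I = P_cr·L_e²/(π²E) = 1.819×10^5 × 10.14² / (π² × 1.12×10^11) = 1.692×10^-5 m⁴
I_req = 1.692×10^7 mm⁴
Solid square: I = a⁴/12  ⇒  a = (12I)^(1/4) = (12×1.692×10^7)^(1/4) = 119 mm

a ≈ 119 mm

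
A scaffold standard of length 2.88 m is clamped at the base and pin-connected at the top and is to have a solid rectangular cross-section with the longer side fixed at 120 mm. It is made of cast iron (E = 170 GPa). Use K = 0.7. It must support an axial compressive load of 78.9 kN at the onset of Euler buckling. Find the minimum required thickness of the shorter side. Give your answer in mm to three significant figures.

L_e = K·L = 0.7 × 2.88 = 2.016 m
Required I = P_cr·L_e²/(π²E) = 7.890×10^4 × 2.016² / (π² × 1.70×10^11) = 1.911×10^-7 m⁴
I_req = 1.911×10^5 mm⁴
Rectangle, weak axis: I_min = h·b³/12 with h = 120 mm fixed  ⇒  b = (12I/h)^(1/3) = 26.7 mm

b ≈ 26.7 mm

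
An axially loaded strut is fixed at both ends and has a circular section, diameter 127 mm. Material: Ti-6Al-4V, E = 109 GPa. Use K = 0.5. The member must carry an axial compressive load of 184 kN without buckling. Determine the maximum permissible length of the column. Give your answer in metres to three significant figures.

I = πd⁴/64 = π×127⁴/64 = 1.277×10^7 mm⁴
I = 1.277×10^-5 m⁴
At the buckling limit P_cr = P = 1.840×10^5 N
From P_cr = π²EI/(K·L)²:  L = (1/K)·√(π²EI/P_cr) = (1/0.5)·√(π²×1.09×10^11×1.277×10^-5/1.840×10^5)
L = 17.3 m

L_max ≈ 17.3 m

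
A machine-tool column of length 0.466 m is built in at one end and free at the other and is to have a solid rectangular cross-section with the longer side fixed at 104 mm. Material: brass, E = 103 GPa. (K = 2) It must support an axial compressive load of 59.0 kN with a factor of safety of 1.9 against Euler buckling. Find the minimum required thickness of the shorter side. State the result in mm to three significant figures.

b ≈ 22.3 mm

Required P_cr = n·P = 1.9 × 59.0 = 112.1 kN
L_e = K·L = 2 × 0.466 = 0.9320 m
Required I = P_cr·L_e²/(π²E) = 1.121×10^5 × 0.9320² / (π² × 1.03×10^11) = 9.579×10^-8 m⁴
I_req = 9.579×10^4 mm⁴
Rectangle, weak axis: I_min = h·b³/12 with h = 104 mm fixed  ⇒  b = (12I/h)^(1/3) = 22.3 mm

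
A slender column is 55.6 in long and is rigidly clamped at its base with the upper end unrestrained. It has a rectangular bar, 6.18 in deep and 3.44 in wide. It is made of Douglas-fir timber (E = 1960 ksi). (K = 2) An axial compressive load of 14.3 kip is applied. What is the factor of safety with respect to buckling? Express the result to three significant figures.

n ≈ 2.29

Buckling occurs about the weak axis: I_min = h·b³/12 with b = 3.44 in (the shorter side).
I_min = 6.18×3.44³/12 = 20.96 in⁴
Effective length L_e = K·L = 2 × 55.6 = 111.2 in
P_cr = π²EI / L_e² = π² × 1960×10³ × 20.96 / 111.2² = 3.280×10^4 lb
Factor of safety n = P_cr / P = 32.797 / 14.3 = 2.29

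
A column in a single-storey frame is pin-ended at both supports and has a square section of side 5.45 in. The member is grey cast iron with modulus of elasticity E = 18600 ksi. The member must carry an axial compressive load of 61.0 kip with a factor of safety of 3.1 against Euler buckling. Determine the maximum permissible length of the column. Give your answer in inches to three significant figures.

I = a⁴/12 = 5.45⁴/12 = 73.52 in⁴
Required critical load P_cr = n·P = 3.1 × 61.0 = 189.1 kip = 1.891×10^5 lb
From P_cr = π²EI/(K·L)²:  L = (1/K)·√(π²EI/P_cr) = (1/1)·√(π²×1.86×10^7×73.52/1.891×10^5)
L = 267 in

L_max ≈ 267 in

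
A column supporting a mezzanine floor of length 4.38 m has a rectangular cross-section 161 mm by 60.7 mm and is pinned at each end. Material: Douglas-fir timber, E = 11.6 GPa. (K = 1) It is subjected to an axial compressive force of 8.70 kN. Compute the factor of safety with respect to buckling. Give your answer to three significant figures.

n ≈ 2.06

Buckling occurs about the weak axis: I_min = h·b³/12 with b = 60.7 mm (the shorter side).
I_min = 161×60.7³/12 = 3.001×10^6 mm⁴
I = 3.001×10^6 mm⁴ = 3.001×10^-6 m⁴
Effective length L_e = K·L = 1 × 4.38 = 4.380 m
P_cr = π²EI / L_e² = π² × 11.6×10⁹ × 3.001×10^-6 / 4.380² = 1.791×10^4 N
Factor of safety n = P_cr / P = 17.907 / 8.70 = 2.06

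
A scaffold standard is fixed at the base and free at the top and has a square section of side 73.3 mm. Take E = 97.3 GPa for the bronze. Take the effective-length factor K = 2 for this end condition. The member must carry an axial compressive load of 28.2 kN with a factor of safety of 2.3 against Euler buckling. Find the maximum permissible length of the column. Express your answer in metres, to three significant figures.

I = a⁴/12 = 73.3⁴/12 = 2.406×10^6 mm⁴
I = 2.406×10^-6 m⁴
Required critical load P_cr = n·P = 2.3 × 28.2 = 64.86 kN = 6.486×10^4 N
From P_cr = π²EI/(K·L)²:  L = (1/K)·√(π²EI/P_cr) = (1/2)·√(π²×9.73×10^10×2.406×10^-6/6.486×10^4)
L = 2.98 m

L_max ≈ 2.98 m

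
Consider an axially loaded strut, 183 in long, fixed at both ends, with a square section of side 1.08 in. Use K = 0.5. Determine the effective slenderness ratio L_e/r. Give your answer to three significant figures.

I = a⁴/12 = 1.08⁴/12 = 0.1134 in⁴
A = 1.166 in²;  r_min = √(I/A) = √(0.1134/1.166) = 0.3118 in
L_e = K·L = 0.5 × 183 = 91.50 in
λ = L_e / r_min = 91.500 / 0.3118 = 293

λ ≈ 293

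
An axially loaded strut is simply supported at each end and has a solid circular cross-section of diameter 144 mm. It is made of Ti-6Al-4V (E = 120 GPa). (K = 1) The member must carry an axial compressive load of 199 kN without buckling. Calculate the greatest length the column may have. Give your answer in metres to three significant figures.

I = πd⁴/64 = π×144⁴/64 = 2.111×10^7 mm⁴
I = 2.111×10^-5 m⁴
At the buckling limit P_cr = P = 1.990×10^5 N
From P_cr = π²EI/(K·L)²:  L = (1/K)·√(π²EI/P_cr) = (1/1)·√(π²×1.20×10^11×2.111×10^-5/1.990×10^5)
L = 11.2 m

L_max ≈ 11.2 m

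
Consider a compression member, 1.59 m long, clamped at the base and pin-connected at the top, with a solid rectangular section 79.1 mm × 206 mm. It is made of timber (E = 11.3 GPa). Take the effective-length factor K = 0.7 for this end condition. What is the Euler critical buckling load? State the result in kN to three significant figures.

P_cr ≈ 765 kN

Buckling occurs about the weak axis: I_min = h·b³/12 with b = 79.1 mm (the shorter side).
I_min = 206×79.1³/12 = 8.496×10^6 mm⁴
I = 8.496×10^6 mm⁴ = 8.496×10^-6 m⁴
Effective length L_e = K·L = 0.7 × 1.59 = 1.113 m
P_cr = π²EI / L_e² = π² × 11.3×10⁹ × 8.496×10^-6 / 1.113² = 7.649×10^5 N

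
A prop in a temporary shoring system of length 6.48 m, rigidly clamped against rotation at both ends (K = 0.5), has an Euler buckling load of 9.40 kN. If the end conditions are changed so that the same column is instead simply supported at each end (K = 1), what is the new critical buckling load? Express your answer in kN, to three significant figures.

P_cr ≈ 2.35 kN

P_cr ∝ 1/K², so P_cr,new = P_cr,old × (K_old/K_new)² = 9.40 × (0.5/1)²
= 9.40 × 0.2500 = 2.35 kN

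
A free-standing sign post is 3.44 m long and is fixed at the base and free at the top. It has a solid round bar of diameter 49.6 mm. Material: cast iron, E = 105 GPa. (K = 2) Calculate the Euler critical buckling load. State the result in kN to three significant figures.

I = πd⁴/64 = π×49.6⁴/64 = 2.971×10^5 mm⁴
I = 2.971×10^5 mm⁴ = 2.971×10^-7 m⁴
Effective length L_e = K·L = 2 × 3.44 = 6.880 m
P_cr = π²EI / L_e² = π² × 105×10⁹ × 2.971×10^-7 / 6.880² = 6.504×10^3 N

P_cr ≈ 6.50 kN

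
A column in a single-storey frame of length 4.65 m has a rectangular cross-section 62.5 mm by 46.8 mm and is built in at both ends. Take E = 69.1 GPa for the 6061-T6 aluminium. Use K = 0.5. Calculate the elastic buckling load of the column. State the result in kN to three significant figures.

P_cr ≈ 67.4 kN

Buckling occurs about the weak axis: I_min = h·b³/12 with b = 46.8 mm (the shorter side).
I_min = 62.5×46.8³/12 = 5.339×10^5 mm⁴
I = 5.339×10^5 mm⁴ = 5.339×10^-7 m⁴
Effective length L_e = K·L = 0.5 × 4.65 = 2.325 m
P_cr = π²EI / L_e² = π² × 69.1×10⁹ × 5.339×10^-7 / 2.325² = 6.735×10^4 N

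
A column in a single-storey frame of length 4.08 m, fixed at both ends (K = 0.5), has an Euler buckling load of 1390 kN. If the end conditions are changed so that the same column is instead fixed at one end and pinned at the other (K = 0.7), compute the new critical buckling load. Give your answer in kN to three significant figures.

P_cr ∝ 1/K², so P_cr,new = P_cr,old × (K_old/K_new)² = 1390 × (0.5/0.7)²
= 1390 × 0.5102 = 709 kN

P_cr ≈ 709 kN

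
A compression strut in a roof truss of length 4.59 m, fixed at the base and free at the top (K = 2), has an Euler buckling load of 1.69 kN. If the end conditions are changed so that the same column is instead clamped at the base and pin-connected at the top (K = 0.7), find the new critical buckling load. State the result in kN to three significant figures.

P_cr ≈ 13.8 kN

P_cr ∝ 1/K², so P_cr,new = P_cr,old × (K_old/K_new)² = 1.69 × (2/0.7)²
= 1.69 × 8.163 = 13.8 kN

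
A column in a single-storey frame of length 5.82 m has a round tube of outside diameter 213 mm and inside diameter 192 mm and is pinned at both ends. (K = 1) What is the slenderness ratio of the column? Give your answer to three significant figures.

λ ≈ 81.2

d_o = 213 mm, d_i = 192 mm
I = π(d_o⁴ − d_i⁴)/64 = π(213⁴ − 192.0⁴)/64 = 3.433×10^7 mm⁴
A = 6.680×10^3 mm²;  r_min = √(I/A) = √(3.433×10^7/6.680×10^3) = 71.69 mm
L_e = K·L = 1 × 5.82 m = 5.820 m = 5820.0 mm
λ = L_e / r_min = 5820.0 / 71.69 = 81.2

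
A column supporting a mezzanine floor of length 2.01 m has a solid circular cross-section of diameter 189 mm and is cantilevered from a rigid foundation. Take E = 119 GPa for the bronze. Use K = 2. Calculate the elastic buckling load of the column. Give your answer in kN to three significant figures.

P_cr ≈ 4550 kN

I = πd⁴/64 = π×189⁴/64 = 6.264×10^7 mm⁴
I = 6.264×10^7 mm⁴ = 6.264×10^-5 m⁴
Effective length L_e = K·L = 2 × 2.01 = 4.020 m
P_cr = π²EI / L_e² = π² × 119×10⁹ × 6.264×10^-5 / 4.020² = 4.552×10^6 N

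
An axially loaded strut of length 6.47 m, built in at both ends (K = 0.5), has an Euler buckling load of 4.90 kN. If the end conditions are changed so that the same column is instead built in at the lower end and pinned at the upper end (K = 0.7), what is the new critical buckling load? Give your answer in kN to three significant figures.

P_cr ≈ 2.50 kN

P_cr ∝ 1/K², so P_cr,new = P_cr,old × (K_old/K_new)² = 4.90 × (0.5/0.7)²
= 4.90 × 0.5102 = 2.50 kN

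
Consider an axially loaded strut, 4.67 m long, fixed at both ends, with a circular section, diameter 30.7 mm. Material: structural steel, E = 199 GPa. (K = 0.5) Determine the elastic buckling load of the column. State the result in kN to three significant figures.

P_cr ≈ 15.7 kN

I = πd⁴/64 = π×30.7⁴/64 = 4.360×10^4 mm⁴
I = 4.360×10^4 mm⁴ = 4.360×10^-8 m⁴
Effective length L_e = K·L = 0.5 × 4.67 = 2.335 m
P_cr = π²EI / L_e² = π² × 199×10⁹ × 4.360×10^-8 / 2.335² = 1.571×10^4 N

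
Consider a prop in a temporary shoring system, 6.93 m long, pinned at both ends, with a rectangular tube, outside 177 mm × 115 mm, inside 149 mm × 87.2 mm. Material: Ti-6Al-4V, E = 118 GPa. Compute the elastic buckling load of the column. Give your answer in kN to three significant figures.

Weak-axis I_min = (h_o·b_o³ − h_i·b_i³)/12 with b_o = 115, b_i = 87.20 mm (shorter outer/inner sides).
I_min = (177×115³ − 149.0×87.20³)/12 = 1.420×10^7 mm⁴
I = 1.420×10^7 mm⁴ = 1.420×10^-5 m⁴
Effective length L_e = K·L = 1 × 6.93 = 6.930 m
P_cr = π²EI / L_e² = π² × 118×10⁹ × 1.420×10^-5 / 6.930² = 3.444×10^5 N

P_cr ≈ 344 kN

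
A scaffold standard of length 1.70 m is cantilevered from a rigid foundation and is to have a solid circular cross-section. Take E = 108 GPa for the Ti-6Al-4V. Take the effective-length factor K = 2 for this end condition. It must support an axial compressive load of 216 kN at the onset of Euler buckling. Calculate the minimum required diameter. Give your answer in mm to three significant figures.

L_e = K·L = 2 × 1.70 = 3.400 m
Required I = P_cr·L_e²/(π²E) = 2.160×10^5 × 3.400² / (π² × 1.08×10^11) = 2.343×10^-6 m⁴
I_req = 2.343×10^6 mm⁴
Solid circle: I = πd⁴/64  ⇒  d = (64I/π)^(1/4) = (64×2.343×10^6/π)^(1/4) = 83.1 mm

d ≈ 83.1 mm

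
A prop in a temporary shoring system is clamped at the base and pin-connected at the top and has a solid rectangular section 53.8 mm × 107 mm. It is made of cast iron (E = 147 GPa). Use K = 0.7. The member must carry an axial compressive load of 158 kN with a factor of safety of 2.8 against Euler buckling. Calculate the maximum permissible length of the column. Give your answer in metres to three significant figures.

L_max ≈ 3.05 m

Buckling occurs about the weak axis: I_min = h·b³/12 with b = 53.8 mm (the shorter side).
I_min = 107×53.8³/12 = 1.389×10^6 mm⁴
I = 1.389×10^-6 m⁴
Required critical load P_cr = n·P = 2.8 × 158 = 442.4 kN = 4.424×10^5 N
From P_cr = π²EI/(K·L)²:  L = (1/K)·√(π²EI/P_cr) = (1/0.7)·√(π²×1.47×10^11×1.389×10^-6/4.424×10^5)
L = 3.05 m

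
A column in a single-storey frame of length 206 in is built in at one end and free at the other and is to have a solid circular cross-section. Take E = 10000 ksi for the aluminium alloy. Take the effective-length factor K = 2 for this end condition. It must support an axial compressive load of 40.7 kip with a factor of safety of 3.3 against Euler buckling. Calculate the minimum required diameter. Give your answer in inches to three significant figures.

d ≈ 8.28 in

Required P_cr = n·P = 3.3 × 40.7 = 134.3 kip
L_e = K·L = 2 × 206 = 412.0 in
Required I = P_cr·L_e²/(π²E) = 1.343×10^5 × 412.0² / (π² × 1.00×10^7) = 231.0 in⁴
Solid circle: I = πd⁴/64  ⇒  d = (64I/π)^(1/4) = (64×231.0/π)^(1/4) = 8.28 in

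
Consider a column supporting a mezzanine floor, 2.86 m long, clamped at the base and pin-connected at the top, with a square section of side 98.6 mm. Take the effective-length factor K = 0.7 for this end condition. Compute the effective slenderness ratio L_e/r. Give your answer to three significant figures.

λ ≈ 70.3

For a square r = a/√12 = 98.6/√12 = 28.46 mm
L_e = K·L = 0.7 × 2.86 m = 2.002 m = 2002.0 mm
λ = L_e / r_min = 2002.0 / 28.46 = 70.3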